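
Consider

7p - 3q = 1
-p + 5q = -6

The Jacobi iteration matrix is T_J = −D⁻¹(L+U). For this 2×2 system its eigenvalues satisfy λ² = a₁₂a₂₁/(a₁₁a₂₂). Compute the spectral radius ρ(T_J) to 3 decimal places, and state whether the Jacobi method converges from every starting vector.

a₁₂a₂₁/(a₁₁a₂₂) = (-3)·(-1) / ((7)·(5)) = 0.085714
ρ = √|0.085714| = √0.085714 = 0.293
ρ < 1, so Jacobi converges

0.293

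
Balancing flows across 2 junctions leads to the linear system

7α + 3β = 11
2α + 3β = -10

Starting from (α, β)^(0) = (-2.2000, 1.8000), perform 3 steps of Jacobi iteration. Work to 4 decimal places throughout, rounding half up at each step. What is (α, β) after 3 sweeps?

(3.2286, -4.9143)

Iteration 1:
  α = (11 - (3)·1.8000) / (7) = 0.8000
  β = (-10 - (2)·-2.2000) / (3) = -1.8667
Iteration 2:
  α = (11 - (3)·-1.8667) / (7) = 2.3714
  β = (-10 - (2)·0.8000) / (3) = -3.8667
Iteration 3:
  α = (11 - (3)·-3.8667) / (7) = 3.2286
  β = (-10 - (2)·2.3714) / (3) = -4.9143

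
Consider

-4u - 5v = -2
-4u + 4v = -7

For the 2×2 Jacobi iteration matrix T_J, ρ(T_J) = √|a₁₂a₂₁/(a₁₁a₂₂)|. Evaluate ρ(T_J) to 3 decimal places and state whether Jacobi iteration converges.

a₁₂a₂₁/(a₁₁a₂₂) = (-5)·(-4) / ((-4)·(4)) = -1.250000
ρ = √|-1.250000| = √1.250000 = 1.118
ρ > 1, so Jacobi diverges

1.118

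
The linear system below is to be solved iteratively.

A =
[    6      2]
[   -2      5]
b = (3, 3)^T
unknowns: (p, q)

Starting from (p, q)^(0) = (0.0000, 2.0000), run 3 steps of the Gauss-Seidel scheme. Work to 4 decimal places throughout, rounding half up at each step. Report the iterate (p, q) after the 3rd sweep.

Iteration 1:
  p = (3 - (2)·2.0000) / (6) = -0.1667
  q = (3 - (-2)·-0.1667) / (5) = 0.5333
Iteration 2:
  p = (3 - (2)·0.5333) / (6) = 0.3222
  q = (3 - (-2)·0.3222) / (5) = 0.7289
Iteration 3:
  p = (3 - (2)·0.7289) / (6) = 0.2570
  q = (3 - (-2)·0.2570) / (5) = 0.7028

(0.2570, 0.7028)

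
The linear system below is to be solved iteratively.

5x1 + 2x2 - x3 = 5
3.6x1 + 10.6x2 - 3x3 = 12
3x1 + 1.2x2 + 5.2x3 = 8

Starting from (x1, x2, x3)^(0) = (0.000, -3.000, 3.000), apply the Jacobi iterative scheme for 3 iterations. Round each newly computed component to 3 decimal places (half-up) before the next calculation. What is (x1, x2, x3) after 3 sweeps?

(0.568, 0.759, 0.974)

Iteration 1:
  x1 = (5 - (2)·-3.000 - (-1)·3.000) / (5) = 2.800
  x2 = (12 - (3.6)·0.000 - (-3)·3.000) / (10.6) = 1.981
  x3 = (8 - (3)·0.000 - (1.2)·-3.000) / (5.2) = 2.231
Iteration 2:
  x1 = (5 - (2)·1.981 - (-1)·2.231) / (5) = 0.654
  x2 = (12 - (3.6)·2.800 - (-3)·2.231) / (10.6) = 0.813
  x3 = (8 - (3)·2.800 - (1.2)·1.981) / (5.2) = -0.534
Iteration 3:
  x1 = (5 - (2)·0.813 - (-1)·-0.534) / (5) = 0.568
  x2 = (12 - (3.6)·0.654 - (-3)·-0.534) / (10.6) = 0.759
  x3 = (8 - (3)·0.654 - (1.2)·0.813) / (5.2) = 0.974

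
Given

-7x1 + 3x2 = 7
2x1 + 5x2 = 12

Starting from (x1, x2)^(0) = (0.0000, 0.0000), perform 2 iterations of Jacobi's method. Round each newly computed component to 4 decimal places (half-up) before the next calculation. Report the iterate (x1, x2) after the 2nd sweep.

Iteration 1:
  x1 = (7 - (3)·0.0000) / (-7) = -1.0000
  x2 = (12 - (2)·0.0000) / (5) = 2.4000
Iteration 2:
  x1 = (7 - (3)·2.4000) / (-7) = 0.0286
  x2 = (12 - (2)·-1.0000) / (5) = 2.8000

(0.0286, 2.8000)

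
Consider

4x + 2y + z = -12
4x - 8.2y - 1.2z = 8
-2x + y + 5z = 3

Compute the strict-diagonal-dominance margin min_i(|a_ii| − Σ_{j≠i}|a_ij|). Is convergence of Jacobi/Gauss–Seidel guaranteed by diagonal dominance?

1

row 1: |4| − (2+1) = 1
row 2: |-8.2| − (4+1.2) = 3
row 3: |5| − (2+1) = 2
minimum over rows = 1 → strictly diagonally dominant (convergence guaranteed)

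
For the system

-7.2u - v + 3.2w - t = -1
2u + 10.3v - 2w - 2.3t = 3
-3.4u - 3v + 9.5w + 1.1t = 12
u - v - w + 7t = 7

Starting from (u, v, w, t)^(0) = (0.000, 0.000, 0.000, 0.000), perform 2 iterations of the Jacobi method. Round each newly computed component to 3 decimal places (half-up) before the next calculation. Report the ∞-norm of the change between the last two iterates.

Iteration 1:
  u = (-1 - (-1)·0.000 - (3.2)·0.000 - (-1)·0.000) / (-7.2) = 0.139
  v = (3 - (2)·0.000 - (-2)·0.000 - (-2.3)·0.000) / (10.3) = 0.291
  w = (12 - (-3.4)·0.000 - (-3)·0.000 - (1.1)·0.000) / (9.5) = 1.263
  t = (7 - (1)·0.000 - (-1)·0.000 - (-1)·0.000) / (7) = 1.000
Iteration 2:
  u = (-1 - (-1)·0.291 - (3.2)·1.263 - (-1)·1.000) / (-7.2) = 0.521
  v = (3 - (2)·0.139 - (-2)·1.263 - (-2.3)·1.000) / (10.3) = 0.733
  w = (12 - (-3.4)·0.139 - (-3)·0.291 - (1.1)·1.000) / (9.5) = 1.289
  t = (7 - (1)·0.139 - (-1)·0.291 - (-1)·1.263) / (7) = 1.202
Change: (0.382, 0.442, 0.026, 0.202) → max |·| = 0.442

0.442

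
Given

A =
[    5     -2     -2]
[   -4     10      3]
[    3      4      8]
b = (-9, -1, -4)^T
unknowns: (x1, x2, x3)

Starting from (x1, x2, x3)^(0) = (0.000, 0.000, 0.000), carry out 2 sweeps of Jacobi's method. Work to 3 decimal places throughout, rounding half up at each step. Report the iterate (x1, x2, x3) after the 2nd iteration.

Iteration 1:
  x1 = (-9 - (-2)·0.000 - (-2)·0.000) / (5) = -1.800
  x2 = (-1 - (-4)·0.000 - (3)·0.000) / (10) = -0.100
  x3 = (-4 - (3)·0.000 - (4)·0.000) / (8) = -0.500
Iteration 2:
  x1 = (-9 - (-2)·-0.100 - (-2)·-0.500) / (5) = -2.040
  x2 = (-1 - (-4)·-1.800 - (3)·-0.500) / (10) = -0.670
  x3 = (-4 - (3)·-1.800 - (4)·-0.100) / (8) = 0.225

(-2.040, -0.670, 0.225)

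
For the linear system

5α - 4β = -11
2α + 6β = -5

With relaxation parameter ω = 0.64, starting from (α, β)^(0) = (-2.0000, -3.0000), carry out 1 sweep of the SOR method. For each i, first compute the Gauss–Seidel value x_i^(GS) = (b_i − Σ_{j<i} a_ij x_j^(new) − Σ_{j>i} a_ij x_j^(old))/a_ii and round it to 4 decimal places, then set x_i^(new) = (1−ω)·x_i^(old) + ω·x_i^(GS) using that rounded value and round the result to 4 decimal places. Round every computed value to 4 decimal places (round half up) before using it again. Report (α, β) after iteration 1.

Iteration 1:
  α: GS value = (-11 - (-4)·-3.0000) / (5) = -4.6000;  α ← (1−ω)·-2.0000 + ω·-4.6000 = -3.6640
  β: GS value = (-5 - (2)·-3.6640) / (6) = 0.3880;  β ← (1−ω)·-3.0000 + ω·0.3880 = -0.8317

(-3.6640, -0.8317)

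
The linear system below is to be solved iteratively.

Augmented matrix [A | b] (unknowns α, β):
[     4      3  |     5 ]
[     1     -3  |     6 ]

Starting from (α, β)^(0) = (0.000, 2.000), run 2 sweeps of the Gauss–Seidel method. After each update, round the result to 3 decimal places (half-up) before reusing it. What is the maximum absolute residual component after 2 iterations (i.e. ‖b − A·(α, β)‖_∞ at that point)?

3.059

Iteration 1:
  α = (5 - (3)·2.000) / (4) = -0.250
  β = (6 - (1)·-0.250) / (-3) = -2.083
Iteration 2:
  α = (5 - (3)·-2.083) / (4) = 2.812
  β = (6 - (1)·2.812) / (-3) = -1.063
Residual b − A·x = (-3.059, -0.001); ∞-norm = 3.059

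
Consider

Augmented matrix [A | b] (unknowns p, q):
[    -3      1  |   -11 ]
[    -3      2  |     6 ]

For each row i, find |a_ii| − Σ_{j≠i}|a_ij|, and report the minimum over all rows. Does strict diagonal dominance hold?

-1

row 1: |-3| − (1) = 2
row 2: |2| − (3) = -1
minimum over rows = -1 → not strictly diagonally dominant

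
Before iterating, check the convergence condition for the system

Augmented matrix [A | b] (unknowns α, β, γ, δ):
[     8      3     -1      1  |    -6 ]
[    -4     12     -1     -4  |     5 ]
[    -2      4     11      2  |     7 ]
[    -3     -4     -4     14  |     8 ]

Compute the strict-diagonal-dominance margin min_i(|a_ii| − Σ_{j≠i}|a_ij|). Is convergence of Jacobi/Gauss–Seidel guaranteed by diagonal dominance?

row 1: |8| − (3+1+1) = 3
row 2: |12| − (4+1+4) = 3
row 3: |11| − (2+4+2) = 3
row 4: |14| − (3+4+4) = 3
minimum over rows = 3 → strictly diagonally dominant (convergence guaranteed)

3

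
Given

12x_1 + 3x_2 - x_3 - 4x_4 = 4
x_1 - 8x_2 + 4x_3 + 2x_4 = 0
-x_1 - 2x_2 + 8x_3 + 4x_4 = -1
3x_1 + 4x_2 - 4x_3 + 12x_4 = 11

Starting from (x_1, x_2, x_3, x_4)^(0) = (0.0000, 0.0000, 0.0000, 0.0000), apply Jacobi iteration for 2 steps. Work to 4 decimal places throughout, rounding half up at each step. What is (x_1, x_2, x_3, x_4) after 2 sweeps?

(0.6285, 0.2083, -0.5417, 0.7917)

Iteration 1:
  x_1 = (4 - (3)·0.0000 - (-1)·0.0000 - (-4)·0.0000) / (12) = 0.3333
  x_2 = (0 - (1)·0.0000 - (4)·0.0000 - (2)·0.0000) / (-8) = 0.0000
  x_3 = (-1 - (-1)·0.0000 - (-2)·0.0000 - (4)·0.0000) / (8) = -0.1250
  x_4 = (11 - (3)·0.0000 - (4)·0.0000 - (-4)·0.0000) / (12) = 0.9167
Iteration 2:
  x_1 = (4 - (3)·0.0000 - (-1)·-0.1250 - (-4)·0.9167) / (12) = 0.6285
  x_2 = (0 - (1)·0.3333 - (4)·-0.1250 - (2)·0.9167) / (-8) = 0.2083
  x_3 = (-1 - (-1)·0.3333 - (-2)·0.0000 - (4)·0.9167) / (8) = -0.5417
  x_4 = (11 - (3)·0.3333 - (4)·0.0000 - (-4)·-0.1250) / (12) = 0.7917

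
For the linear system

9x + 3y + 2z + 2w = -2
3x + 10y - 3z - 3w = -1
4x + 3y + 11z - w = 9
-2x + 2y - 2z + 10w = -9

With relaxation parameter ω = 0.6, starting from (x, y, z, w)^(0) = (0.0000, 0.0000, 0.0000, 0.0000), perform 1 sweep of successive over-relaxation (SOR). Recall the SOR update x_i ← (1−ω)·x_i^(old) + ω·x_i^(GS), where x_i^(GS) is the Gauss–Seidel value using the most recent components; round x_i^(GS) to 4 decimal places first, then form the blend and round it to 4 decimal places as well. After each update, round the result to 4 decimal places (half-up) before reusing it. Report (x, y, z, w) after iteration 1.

(-0.1333, -0.0360, 0.5259, -0.4886)

Iteration 1:
  x: GS value = (-2 - (3)·0.0000 - (2)·0.0000 - (2)·0.0000) / (9) = -0.2222;  x ← (1−ω)·0.0000 + ω·-0.2222 = -0.1333
  y: GS value = (-1 - (3)·-0.1333 - (-3)·0.0000 - (-3)·0.0000) / (10) = -0.0600;  y ← (1−ω)·0.0000 + ω·-0.0600 = -0.0360
  z: GS value = (9 - (4)·-0.1333 - (3)·-0.0360 - (-1)·0.0000) / (11) = 0.8765;  z ← (1−ω)·0.0000 + ω·0.8765 = 0.5259
  w: GS value = (-9 - (-2)·-0.1333 - (2)·-0.0360 - (-2)·0.5259) / (10) = -0.8143;  w ← (1−ω)·0.0000 + ω·-0.8143 = -0.4886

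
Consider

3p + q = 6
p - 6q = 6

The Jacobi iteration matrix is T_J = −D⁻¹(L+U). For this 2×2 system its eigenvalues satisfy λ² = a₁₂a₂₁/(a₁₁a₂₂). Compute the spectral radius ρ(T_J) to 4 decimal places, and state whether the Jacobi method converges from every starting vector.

0.2357

a₁₂a₂₁/(a₁₁a₂₂) = (1)·(1) / ((3)·(-6)) = -0.055556
ρ = √|-0.055556| = √0.055556 = 0.2357
ρ < 1, so Jacobi converges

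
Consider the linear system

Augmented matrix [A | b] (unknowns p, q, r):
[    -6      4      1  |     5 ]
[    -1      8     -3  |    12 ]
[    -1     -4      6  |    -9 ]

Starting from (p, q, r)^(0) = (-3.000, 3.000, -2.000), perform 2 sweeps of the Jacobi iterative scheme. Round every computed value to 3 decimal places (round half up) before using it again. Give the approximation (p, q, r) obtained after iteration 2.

(-0.583, 1.604, -1.111)

Iteration 1:
  p = (5 - (4)·3.000 - (1)·-2.000) / (-6) = 0.833
  q = (12 - (-1)·-3.000 - (-3)·-2.000) / (8) = 0.375
  r = (-9 - (-1)·-3.000 - (-4)·3.000) / (6) = 0.000
Iteration 2:
  p = (5 - (4)·0.375 - (1)·0.000) / (-6) = -0.583
  q = (12 - (-1)·0.833 - (-3)·0.000) / (8) = 1.604
  r = (-9 - (-1)·0.833 - (-4)·0.375) / (6) = -1.111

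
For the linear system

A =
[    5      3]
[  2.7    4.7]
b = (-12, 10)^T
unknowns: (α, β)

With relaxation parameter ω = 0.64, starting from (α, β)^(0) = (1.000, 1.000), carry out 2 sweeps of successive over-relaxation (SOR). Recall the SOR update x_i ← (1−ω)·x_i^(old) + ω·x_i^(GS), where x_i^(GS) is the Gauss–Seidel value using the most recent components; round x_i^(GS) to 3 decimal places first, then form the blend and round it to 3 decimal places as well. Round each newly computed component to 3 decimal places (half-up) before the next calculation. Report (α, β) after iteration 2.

(-2.979, 3.283)

Iteration 1:
  α: GS value = (-12 - (3)·1.000) / (5) = -3.000;  α ← (1−ω)·1.000 + ω·-3.000 = -1.560
  β: GS value = (10 - (2.7)·-1.560) / (4.7) = 3.024;  β ← (1−ω)·1.000 + ω·3.024 = 2.295
Iteration 2:
  α: GS value = (-12 - (3)·2.295) / (5) = -3.777;  α ← (1−ω)·-1.560 + ω·-3.777 = -2.979
  β: GS value = (10 - (2.7)·-2.979) / (4.7) = 3.839;  β ← (1−ω)·2.295 + ω·3.839 = 3.283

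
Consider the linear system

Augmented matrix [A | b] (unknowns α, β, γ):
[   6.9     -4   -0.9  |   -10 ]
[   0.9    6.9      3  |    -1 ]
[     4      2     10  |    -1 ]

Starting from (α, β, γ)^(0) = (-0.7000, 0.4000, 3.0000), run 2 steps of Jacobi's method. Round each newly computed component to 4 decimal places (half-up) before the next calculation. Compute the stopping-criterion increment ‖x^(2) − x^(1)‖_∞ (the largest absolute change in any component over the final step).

1.3974

Iteration 1:
  α = (-10 - (-4)·0.4000 - (-0.9)·3.0000) / (6.9) = -0.8261
  β = (-1 - (0.9)·-0.7000 - (3)·3.0000) / (6.9) = -1.3580
  γ = (-1 - (4)·-0.7000 - (2)·0.4000) / (10) = 0.1000
Iteration 2:
  α = (-10 - (-4)·-1.3580 - (-0.9)·0.1000) / (6.9) = -2.2235
  β = (-1 - (0.9)·-0.8261 - (3)·0.1000) / (6.9) = -0.0807
  γ = (-1 - (4)·-0.8261 - (2)·-1.3580) / (10) = 0.5020
Change: (-1.3974, 1.2773, 0.4020) → max |·| = 1.3974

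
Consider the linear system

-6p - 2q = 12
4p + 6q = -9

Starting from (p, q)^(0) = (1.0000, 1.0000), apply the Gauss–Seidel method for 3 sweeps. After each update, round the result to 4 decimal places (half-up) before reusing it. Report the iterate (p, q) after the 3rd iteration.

Iteration 1:
  p = (12 - (-2)·1.0000) / (-6) = -2.3333
  q = (-9 - (4)·-2.3333) / (6) = 0.0555
Iteration 2:
  p = (12 - (-2)·0.0555) / (-6) = -2.0185
  q = (-9 - (4)·-2.0185) / (6) = -0.1543
Iteration 3:
  p = (12 - (-2)·-0.1543) / (-6) = -1.9486
  q = (-9 - (4)·-1.9486) / (6) = -0.2009

(-1.9486, -0.2009)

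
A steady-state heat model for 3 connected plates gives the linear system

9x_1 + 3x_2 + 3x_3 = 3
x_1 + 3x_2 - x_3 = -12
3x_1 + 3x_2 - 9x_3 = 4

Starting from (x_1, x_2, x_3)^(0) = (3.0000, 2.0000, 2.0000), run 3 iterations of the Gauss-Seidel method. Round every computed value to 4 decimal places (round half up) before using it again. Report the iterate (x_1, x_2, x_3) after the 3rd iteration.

(2.5940, -5.3804, -1.3732)

Iteration 1:
  x_1 = (3 - (3)·2.0000 - (3)·2.0000) / (9) = -1.0000
  x_2 = (-12 - (1)·-1.0000 - (-1)·2.0000) / (3) = -3.0000
  x_3 = (4 - (3)·-1.0000 - (3)·-3.0000) / (-9) = -1.7778
Iteration 2:
  x_1 = (3 - (3)·-3.0000 - (3)·-1.7778) / (9) = 1.9259
  x_2 = (-12 - (1)·1.9259 - (-1)·-1.7778) / (3) = -5.2346
  x_3 = (4 - (3)·1.9259 - (3)·-5.2346) / (-9) = -1.5473
Iteration 3:
  x_1 = (3 - (3)·-5.2346 - (3)·-1.5473) / (9) = 2.5940
  x_2 = (-12 - (1)·2.5940 - (-1)·-1.5473) / (3) = -5.3804
  x_3 = (4 - (3)·2.5940 - (3)·-5.3804) / (-9) = -1.3732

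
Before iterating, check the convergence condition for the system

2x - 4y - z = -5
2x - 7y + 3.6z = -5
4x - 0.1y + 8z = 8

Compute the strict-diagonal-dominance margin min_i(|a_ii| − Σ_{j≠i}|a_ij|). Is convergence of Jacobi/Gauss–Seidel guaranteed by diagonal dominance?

row 1: |2| − (4+1) = -3
row 2: |-7| − (2+3.6) = 1.4
row 3: |8| − (4+0.1) = 3.9
minimum over rows = -3 → not strictly diagonally dominant

-3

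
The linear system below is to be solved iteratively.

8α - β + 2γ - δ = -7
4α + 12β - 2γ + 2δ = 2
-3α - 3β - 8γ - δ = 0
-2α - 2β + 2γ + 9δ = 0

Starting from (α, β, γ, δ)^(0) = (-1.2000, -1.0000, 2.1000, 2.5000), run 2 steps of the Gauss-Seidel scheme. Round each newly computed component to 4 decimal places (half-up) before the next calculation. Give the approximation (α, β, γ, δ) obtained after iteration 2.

(-0.8186, 0.4562, 0.1543, -0.1148)

Iteration 1:
  α = (-7 - (-1)·-1.0000 - (2)·2.1000 - (-1)·2.5000) / (8) = -1.2125
  β = (2 - (4)·-1.2125 - (-2)·2.1000 - (2)·2.5000) / (12) = 0.5042
  γ = (0 - (-3)·-1.2125 - (-3)·0.5042 - (-1)·2.5000) / (-8) = -0.0469
  δ = (0 - (-2)·-1.2125 - (-2)·0.5042 - (2)·-0.0469) / (9) = -0.1470
Iteration 2:
  α = (-7 - (-1)·0.5042 - (2)·-0.0469 - (-1)·-0.1470) / (8) = -0.8186
  β = (2 - (4)·-0.8186 - (-2)·-0.0469 - (2)·-0.1470) / (12) = 0.4562
  γ = (0 - (-3)·-0.8186 - (-3)·0.4562 - (-1)·-0.1470) / (-8) = 0.1543
  δ = (0 - (-2)·-0.8186 - (-2)·0.4562 - (2)·0.1543) / (9) = -0.1148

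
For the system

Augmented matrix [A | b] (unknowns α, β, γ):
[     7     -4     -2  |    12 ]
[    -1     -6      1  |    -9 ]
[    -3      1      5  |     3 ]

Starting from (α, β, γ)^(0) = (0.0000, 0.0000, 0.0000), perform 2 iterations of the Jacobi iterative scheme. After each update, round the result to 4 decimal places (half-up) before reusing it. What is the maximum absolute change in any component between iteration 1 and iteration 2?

Iteration 1:
  α = (12 - (-4)·0.0000 - (-2)·0.0000) / (7) = 1.7143
  β = (-9 - (-1)·0.0000 - (1)·0.0000) / (-6) = 1.5000
  γ = (3 - (-3)·0.0000 - (1)·0.0000) / (5) = 0.6000
Iteration 2:
  α = (12 - (-4)·1.5000 - (-2)·0.6000) / (7) = 2.7429
  β = (-9 - (-1)·1.7143 - (1)·0.6000) / (-6) = 1.3143
  γ = (3 - (-3)·1.7143 - (1)·1.5000) / (5) = 1.3286
Change: (1.0286, -0.1857, 0.7286) → max |·| = 1.0286

1.0286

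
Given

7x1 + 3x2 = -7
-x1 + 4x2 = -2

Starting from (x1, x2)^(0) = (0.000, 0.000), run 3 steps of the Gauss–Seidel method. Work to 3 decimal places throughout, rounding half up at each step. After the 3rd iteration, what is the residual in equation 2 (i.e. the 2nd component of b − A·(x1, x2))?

-0.001

Iteration 1:
  x1 = (-7 - (3)·0.000) / (7) = -1.000
  x2 = (-2 - (-1)·-1.000) / (4) = -0.750
Iteration 2:
  x1 = (-7 - (3)·-0.750) / (7) = -0.679
  x2 = (-2 - (-1)·-0.679) / (4) = -0.670
Iteration 3:
  x1 = (-7 - (3)·-0.670) / (7) = -0.713
  x2 = (-2 - (-1)·-0.713) / (4) = -0.678
Residual b − A·x = (0.025, -0.001)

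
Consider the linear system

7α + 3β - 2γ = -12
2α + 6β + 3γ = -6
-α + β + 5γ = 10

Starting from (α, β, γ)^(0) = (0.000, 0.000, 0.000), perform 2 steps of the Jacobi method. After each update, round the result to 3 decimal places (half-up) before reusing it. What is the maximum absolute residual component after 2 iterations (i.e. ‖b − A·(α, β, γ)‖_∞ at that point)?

Iteration 1:
  α = (-12 - (3)·0.000 - (-2)·0.000) / (7) = -1.714
  β = (-6 - (2)·0.000 - (3)·0.000) / (6) = -1.000
  γ = (10 - (-1)·0.000 - (1)·0.000) / (5) = 2.000
Iteration 2:
  α = (-12 - (3)·-1.000 - (-2)·2.000) / (7) = -0.714
  β = (-6 - (2)·-1.714 - (3)·2.000) / (6) = -1.429
  γ = (10 - (-1)·-1.714 - (1)·-1.000) / (5) = 1.857
Residual b − A·x = (0.999, -1.569, 1.430); ∞-norm = 1.569

1.569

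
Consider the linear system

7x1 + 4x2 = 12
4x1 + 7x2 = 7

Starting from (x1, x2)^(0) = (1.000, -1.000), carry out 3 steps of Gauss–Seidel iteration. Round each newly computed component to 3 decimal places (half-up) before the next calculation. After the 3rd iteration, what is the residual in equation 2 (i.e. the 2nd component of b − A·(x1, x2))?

Iteration 1:
  x1 = (12 - (4)·-1.000) / (7) = 2.286
  x2 = (7 - (4)·2.286) / (7) = -0.306
Iteration 2:
  x1 = (12 - (4)·-0.306) / (7) = 1.889
  x2 = (7 - (4)·1.889) / (7) = -0.079
Iteration 3:
  x1 = (12 - (4)·-0.079) / (7) = 1.759
  x2 = (7 - (4)·1.759) / (7) = -0.005
Residual b − A·x = (-0.293, -0.001)

-0.001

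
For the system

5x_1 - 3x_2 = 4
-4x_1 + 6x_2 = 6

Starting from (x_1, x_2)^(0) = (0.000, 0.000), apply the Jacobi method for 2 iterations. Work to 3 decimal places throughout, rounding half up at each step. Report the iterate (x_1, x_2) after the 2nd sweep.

Iteration 1:
  x_1 = (4 - (-3)·0.000) / (5) = 0.800
  x_2 = (6 - (-4)·0.000) / (6) = 1.000
Iteration 2:
  x_1 = (4 - (-3)·1.000) / (5) = 1.400
  x_2 = (6 - (-4)·0.800) / (6) = 1.533

(1.400, 1.533)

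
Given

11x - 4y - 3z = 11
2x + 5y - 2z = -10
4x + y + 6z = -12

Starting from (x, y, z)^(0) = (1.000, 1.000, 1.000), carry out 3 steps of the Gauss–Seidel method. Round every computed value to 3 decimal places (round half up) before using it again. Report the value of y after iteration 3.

-2.318

Iteration 1:
  x = (11 - (-4)·1.000 - (-3)·1.000) / (11) = 1.636
  y = (-10 - (2)·1.636 - (-2)·1.000) / (5) = -2.254
  z = (-12 - (4)·1.636 - (1)·-2.254) / (6) = -2.715
Iteration 2:
  x = (11 - (-4)·-2.254 - (-3)·-2.715) / (11) = -0.560
  y = (-10 - (2)·-0.560 - (-2)·-2.715) / (5) = -2.862
  z = (-12 - (4)·-0.560 - (1)·-2.862) / (6) = -1.150
Iteration 3:
  x = (11 - (-4)·-2.862 - (-3)·-1.150) / (11) = -0.354
  y = (-10 - (2)·-0.354 - (-2)·-1.150) / (5) = -2.318
  z = (-12 - (4)·-0.354 - (1)·-2.318) / (6) = -1.378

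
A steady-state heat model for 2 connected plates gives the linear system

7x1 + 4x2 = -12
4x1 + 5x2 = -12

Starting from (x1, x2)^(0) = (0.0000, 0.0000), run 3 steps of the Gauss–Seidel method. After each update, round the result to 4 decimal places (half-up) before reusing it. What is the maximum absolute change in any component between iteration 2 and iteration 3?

0.2687

Iteration 1:
  x1 = (-12 - (4)·0.0000) / (7) = -1.7143
  x2 = (-12 - (4)·-1.7143) / (5) = -1.0286
Iteration 2:
  x1 = (-12 - (4)·-1.0286) / (7) = -1.1265
  x2 = (-12 - (4)·-1.1265) / (5) = -1.4988
Iteration 3:
  x1 = (-12 - (4)·-1.4988) / (7) = -0.8578
  x2 = (-12 - (4)·-0.8578) / (5) = -1.7138
Change: (0.2687, -0.2150) → max |·| = 0.2687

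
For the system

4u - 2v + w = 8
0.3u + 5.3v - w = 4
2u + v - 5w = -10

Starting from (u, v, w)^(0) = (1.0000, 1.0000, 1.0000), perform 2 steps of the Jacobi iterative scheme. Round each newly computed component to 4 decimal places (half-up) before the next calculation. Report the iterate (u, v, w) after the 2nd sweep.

(1.7934, 1.1179, 3.0774)

Iteration 1:
  u = (8 - (-2)·1.0000 - (1)·1.0000) / (4) = 2.2500
  v = (4 - (0.3)·1.0000 - (-1)·1.0000) / (5.3) = 0.8868
  w = (-10 - (2)·1.0000 - (1)·1.0000) / (-5) = 2.6000
Iteration 2:
  u = (8 - (-2)·0.8868 - (1)·2.6000) / (4) = 1.7934
  v = (4 - (0.3)·2.2500 - (-1)·2.6000) / (5.3) = 1.1179
  w = (-10 - (2)·2.2500 - (1)·0.8868) / (-5) = 3.0774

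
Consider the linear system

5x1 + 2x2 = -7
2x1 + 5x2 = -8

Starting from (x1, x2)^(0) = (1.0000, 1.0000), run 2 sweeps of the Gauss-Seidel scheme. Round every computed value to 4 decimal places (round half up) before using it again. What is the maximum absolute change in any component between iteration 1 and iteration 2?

0.7520

Iteration 1:
  x1 = (-7 - (2)·1.0000) / (5) = -1.8000
  x2 = (-8 - (2)·-1.8000) / (5) = -0.8800
Iteration 2:
  x1 = (-7 - (2)·-0.8800) / (5) = -1.0480
  x2 = (-8 - (2)·-1.0480) / (5) = -1.1808
Change: (0.7520, -0.3008) → max |·| = 0.7520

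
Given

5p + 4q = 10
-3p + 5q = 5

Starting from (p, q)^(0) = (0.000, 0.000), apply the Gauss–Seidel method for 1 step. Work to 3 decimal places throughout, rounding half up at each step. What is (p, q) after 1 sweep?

Iteration 1:
  p = (10 - (4)·0.000) / (5) = 2.000
  q = (5 - (-3)·2.000) / (5) = 2.200

(2.000, 2.200)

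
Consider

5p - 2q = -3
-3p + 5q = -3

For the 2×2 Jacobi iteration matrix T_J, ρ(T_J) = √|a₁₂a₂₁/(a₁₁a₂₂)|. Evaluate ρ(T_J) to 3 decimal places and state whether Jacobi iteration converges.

a₁₂a₂₁/(a₁₁a₂₂) = (-2)·(-3) / ((5)·(5)) = 0.240000
ρ = √|0.240000| = √0.240000 = 0.490
ρ < 1, so Jacobi converges

0.490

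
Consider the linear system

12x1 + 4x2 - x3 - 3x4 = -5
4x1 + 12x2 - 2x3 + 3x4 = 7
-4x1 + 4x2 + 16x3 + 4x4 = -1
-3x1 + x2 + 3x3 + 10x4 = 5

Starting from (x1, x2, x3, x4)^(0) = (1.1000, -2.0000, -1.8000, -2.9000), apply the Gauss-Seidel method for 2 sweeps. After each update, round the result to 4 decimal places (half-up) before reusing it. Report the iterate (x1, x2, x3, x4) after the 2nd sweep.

Iteration 1:
  x1 = (-5 - (4)·-2.0000 - (-1)·-1.8000 - (-3)·-2.9000) / (12) = -0.6250
  x2 = (7 - (4)·-0.6250 - (-2)·-1.8000 - (3)·-2.9000) / (12) = 1.2167
  x3 = (-1 - (-4)·-0.6250 - (4)·1.2167 - (4)·-2.9000) / (16) = 0.2021
  x4 = (5 - (-3)·-0.6250 - (1)·1.2167 - (3)·0.2021) / (10) = 0.1302
Iteration 2:
  x1 = (-5 - (4)·1.2167 - (-1)·0.2021 - (-3)·0.1302) / (12) = -0.7728
  x2 = (7 - (4)·-0.7728 - (-2)·0.2021 - (3)·0.1302) / (12) = 0.8421
  x3 = (-1 - (-4)·-0.7728 - (4)·0.8421 - (4)·0.1302) / (16) = -0.4988
  x4 = (5 - (-3)·-0.7728 - (1)·0.8421 - (3)·-0.4988) / (10) = 0.3336

(-0.7728, 0.8421, -0.4988, 0.3336)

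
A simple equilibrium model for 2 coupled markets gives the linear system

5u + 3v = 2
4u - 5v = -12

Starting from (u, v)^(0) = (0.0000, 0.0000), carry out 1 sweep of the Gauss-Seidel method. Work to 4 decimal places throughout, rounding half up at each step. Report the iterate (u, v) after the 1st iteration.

Iteration 1:
  u = (2 - (3)·0.0000) / (5) = 0.4000
  v = (-12 - (4)·0.4000) / (-5) = 2.7200

(0.4000, 2.7200)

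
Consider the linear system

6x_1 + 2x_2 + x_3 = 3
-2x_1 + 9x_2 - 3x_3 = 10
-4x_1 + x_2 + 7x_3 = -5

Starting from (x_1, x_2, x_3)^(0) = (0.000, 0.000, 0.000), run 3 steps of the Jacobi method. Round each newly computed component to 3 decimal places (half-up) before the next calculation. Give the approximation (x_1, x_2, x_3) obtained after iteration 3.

(0.270, 0.971, -0.713)

Iteration 1:
  x_1 = (3 - (2)·0.000 - (1)·0.000) / (6) = 0.500
  x_2 = (10 - (-2)·0.000 - (-3)·0.000) / (9) = 1.111
  x_3 = (-5 - (-4)·0.000 - (1)·0.000) / (7) = -0.714
Iteration 2:
  x_1 = (3 - (2)·1.111 - (1)·-0.714) / (6) = 0.249
  x_2 = (10 - (-2)·0.500 - (-3)·-0.714) / (9) = 0.984
  x_3 = (-5 - (-4)·0.500 - (1)·1.111) / (7) = -0.587
Iteration 3:
  x_1 = (3 - (2)·0.984 - (1)·-0.587) / (6) = 0.270
  x_2 = (10 - (-2)·0.249 - (-3)·-0.587) / (9) = 0.971
  x_3 = (-5 - (-4)·0.249 - (1)·0.984) / (7) = -0.713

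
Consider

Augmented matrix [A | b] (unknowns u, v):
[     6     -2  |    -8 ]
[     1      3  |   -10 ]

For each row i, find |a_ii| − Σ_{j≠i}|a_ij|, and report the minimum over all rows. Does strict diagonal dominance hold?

2

row 1: |6| − (2) = 4
row 2: |3| − (1) = 2
minimum over rows = 2 → strictly diagonally dominant (convergence guaranteed)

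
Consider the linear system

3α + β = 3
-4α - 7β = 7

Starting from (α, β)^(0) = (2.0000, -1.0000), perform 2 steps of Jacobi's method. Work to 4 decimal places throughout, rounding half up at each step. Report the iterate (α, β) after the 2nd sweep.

(1.7143, -1.7619)

Iteration 1:
  α = (3 - (1)·-1.0000) / (3) = 1.3333
  β = (7 - (-4)·2.0000) / (-7) = -2.1429
Iteration 2:
  α = (3 - (1)·-2.1429) / (3) = 1.7143
  β = (7 - (-4)·1.3333) / (-7) = -1.7619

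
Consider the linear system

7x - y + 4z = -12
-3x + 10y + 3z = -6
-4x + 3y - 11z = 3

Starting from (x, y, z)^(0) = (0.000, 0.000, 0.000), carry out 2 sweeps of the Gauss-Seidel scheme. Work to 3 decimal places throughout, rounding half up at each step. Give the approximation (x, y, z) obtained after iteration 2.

Iteration 1:
  x = (-12 - (-1)·0.000 - (4)·0.000) / (7) = -1.714
  y = (-6 - (-3)·-1.714 - (3)·0.000) / (10) = -1.114
  z = (3 - (-4)·-1.714 - (3)·-1.114) / (-11) = 0.047
Iteration 2:
  x = (-12 - (-1)·-1.114 - (4)·0.047) / (7) = -1.900
  y = (-6 - (-3)·-1.900 - (3)·0.047) / (10) = -1.184
  z = (3 - (-4)·-1.900 - (3)·-1.184) / (-11) = 0.095

(-1.900, -1.184, 0.095)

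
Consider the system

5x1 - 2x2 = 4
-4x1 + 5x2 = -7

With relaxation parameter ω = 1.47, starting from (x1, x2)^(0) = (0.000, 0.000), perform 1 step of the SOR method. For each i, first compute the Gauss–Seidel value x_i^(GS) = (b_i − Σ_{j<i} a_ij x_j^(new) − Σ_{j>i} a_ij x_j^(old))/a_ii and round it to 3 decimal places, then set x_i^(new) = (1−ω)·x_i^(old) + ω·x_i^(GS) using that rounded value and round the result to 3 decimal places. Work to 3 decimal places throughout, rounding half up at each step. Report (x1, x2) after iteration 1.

Iteration 1:
  x1: GS value = (4 - (-2)·0.000) / (5) = 0.800;  x1 ← (1−ω)·0.000 + ω·0.800 = 1.176
  x2: GS value = (-7 - (-4)·1.176) / (5) = -0.459;  x2 ← (1−ω)·0.000 + ω·-0.459 = -0.675

(1.176, -0.675)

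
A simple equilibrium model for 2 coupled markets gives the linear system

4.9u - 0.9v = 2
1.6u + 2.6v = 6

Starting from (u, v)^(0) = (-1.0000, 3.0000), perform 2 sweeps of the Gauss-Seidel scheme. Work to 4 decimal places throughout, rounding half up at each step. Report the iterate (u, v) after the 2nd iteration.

Iteration 1:
  u = (2 - (-0.9)·3.0000) / (4.9) = 0.9592
  v = (6 - (1.6)·0.9592) / (2.6) = 1.7174
Iteration 2:
  u = (2 - (-0.9)·1.7174) / (4.9) = 0.7236
  v = (6 - (1.6)·0.7236) / (2.6) = 1.8624

(0.7236, 1.8624)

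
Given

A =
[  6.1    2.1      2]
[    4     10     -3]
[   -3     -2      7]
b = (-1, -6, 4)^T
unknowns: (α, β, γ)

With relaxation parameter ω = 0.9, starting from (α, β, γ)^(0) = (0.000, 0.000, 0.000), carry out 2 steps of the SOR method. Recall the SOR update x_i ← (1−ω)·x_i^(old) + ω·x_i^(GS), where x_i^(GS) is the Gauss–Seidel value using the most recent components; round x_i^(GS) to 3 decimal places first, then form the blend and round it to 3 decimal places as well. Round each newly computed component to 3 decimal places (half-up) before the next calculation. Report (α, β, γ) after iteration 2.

(-0.109, -0.460, 0.387)

Iteration 1:
  α: GS value = (-1 - (2.1)·0.000 - (2)·0.000) / (6.1) = -0.164;  α ← (1−ω)·0.000 + ω·-0.164 = -0.148
  β: GS value = (-6 - (4)·-0.148 - (-3)·0.000) / (10) = -0.541;  β ← (1−ω)·0.000 + ω·-0.541 = -0.487
  γ: GS value = (4 - (-3)·-0.148 - (-2)·-0.487) / (7) = 0.369;  γ ← (1−ω)·0.000 + ω·0.369 = 0.332
Iteration 2:
  α: GS value = (-1 - (2.1)·-0.487 - (2)·0.332) / (6.1) = -0.105;  α ← (1−ω)·-0.148 + ω·-0.105 = -0.109
  β: GS value = (-6 - (4)·-0.109 - (-3)·0.332) / (10) = -0.457;  β ← (1−ω)·-0.487 + ω·-0.457 = -0.460
  γ: GS value = (4 - (-3)·-0.109 - (-2)·-0.460) / (7) = 0.393;  γ ← (1−ω)·0.332 + ω·0.393 = 0.387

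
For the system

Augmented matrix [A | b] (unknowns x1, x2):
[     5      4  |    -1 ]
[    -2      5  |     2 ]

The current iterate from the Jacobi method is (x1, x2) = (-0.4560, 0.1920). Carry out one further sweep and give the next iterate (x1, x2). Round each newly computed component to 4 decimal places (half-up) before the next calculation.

(-0.3536, 0.2176)

One sweep:
  x1 = (-1 - (4)·0.1920) / (5) = -0.3536
  x2 = (2 - (-2)·-0.4560) / (5) = 0.2176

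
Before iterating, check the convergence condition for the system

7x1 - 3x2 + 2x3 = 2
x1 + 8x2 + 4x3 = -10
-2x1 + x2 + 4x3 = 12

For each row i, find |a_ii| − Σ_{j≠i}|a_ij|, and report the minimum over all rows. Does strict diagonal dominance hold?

row 1: |7| − (3+2) = 2
row 2: |8| − (1+4) = 3
row 3: |4| − (2+1) = 1
minimum over rows = 1 → strictly diagonally dominant (convergence guaranteed)

1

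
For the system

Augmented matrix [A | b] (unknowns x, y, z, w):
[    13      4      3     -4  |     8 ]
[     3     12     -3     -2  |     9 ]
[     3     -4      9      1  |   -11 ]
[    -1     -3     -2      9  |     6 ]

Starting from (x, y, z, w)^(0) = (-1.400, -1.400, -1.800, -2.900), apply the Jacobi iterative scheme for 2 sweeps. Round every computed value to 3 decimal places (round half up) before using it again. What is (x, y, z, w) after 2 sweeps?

(0.698, 0.284, -1.298, 0.551)

Iteration 1:
  x = (8 - (4)·-1.400 - (3)·-1.800 - (-4)·-2.900) / (13) = 0.569
  y = (9 - (3)·-1.400 - (-3)·-1.800 - (-2)·-2.900) / (12) = 0.167
  z = (-11 - (3)·-1.400 - (-4)·-1.400 - (1)·-2.900) / (9) = -1.056
  w = (6 - (-1)·-1.400 - (-3)·-1.400 - (-2)·-1.800) / (9) = -0.356
Iteration 2:
  x = (8 - (4)·0.167 - (3)·-1.056 - (-4)·-0.356) / (13) = 0.698
  y = (9 - (3)·0.569 - (-3)·-1.056 - (-2)·-0.356) / (12) = 0.284
  z = (-11 - (3)·0.569 - (-4)·0.167 - (1)·-0.356) / (9) = -1.298
  w = (6 - (-1)·0.569 - (-3)·0.167 - (-2)·-1.056) / (9) = 0.551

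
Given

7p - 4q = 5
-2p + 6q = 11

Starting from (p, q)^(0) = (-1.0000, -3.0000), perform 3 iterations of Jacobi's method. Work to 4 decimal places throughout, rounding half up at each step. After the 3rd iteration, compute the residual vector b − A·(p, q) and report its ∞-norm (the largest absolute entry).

3.4286

Iteration 1:
  p = (5 - (-4)·-3.0000) / (7) = -1.0000
  q = (11 - (-2)·-1.0000) / (6) = 1.5000
Iteration 2:
  p = (5 - (-4)·1.5000) / (7) = 1.5714
  q = (11 - (-2)·-1.0000) / (6) = 1.5000
Iteration 3:
  p = (5 - (-4)·1.5000) / (7) = 1.5714
  q = (11 - (-2)·1.5714) / (6) = 2.3571
Residual b − A·x = (3.4286, 0.0002); ∞-norm = 3.4286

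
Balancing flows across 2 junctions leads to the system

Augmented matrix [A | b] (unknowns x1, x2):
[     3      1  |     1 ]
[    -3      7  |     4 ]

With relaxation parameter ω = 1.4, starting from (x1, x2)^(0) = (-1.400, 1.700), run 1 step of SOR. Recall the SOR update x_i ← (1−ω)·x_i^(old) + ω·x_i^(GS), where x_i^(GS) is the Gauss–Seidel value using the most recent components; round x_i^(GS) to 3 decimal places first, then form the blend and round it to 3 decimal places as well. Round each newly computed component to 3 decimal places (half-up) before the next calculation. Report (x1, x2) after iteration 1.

Iteration 1:
  x1: GS value = (1 - (1)·1.700) / (3) = -0.233;  x1 ← (1−ω)·-1.400 + ω·-0.233 = 0.234
  x2: GS value = (4 - (-3)·0.234) / (7) = 0.672;  x2 ← (1−ω)·1.700 + ω·0.672 = 0.261

(0.234, 0.261)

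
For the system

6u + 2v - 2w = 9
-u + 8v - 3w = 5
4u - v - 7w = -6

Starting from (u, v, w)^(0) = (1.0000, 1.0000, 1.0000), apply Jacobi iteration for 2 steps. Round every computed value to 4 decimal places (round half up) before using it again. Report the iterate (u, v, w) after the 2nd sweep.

Iteration 1:
  u = (9 - (2)·1.0000 - (-2)·1.0000) / (6) = 1.5000
  v = (5 - (-1)·1.0000 - (-3)·1.0000) / (8) = 1.1250
  w = (-6 - (4)·1.0000 - (-1)·1.0000) / (-7) = 1.2857
Iteration 2:
  u = (9 - (2)·1.1250 - (-2)·1.2857) / (6) = 1.5536
  v = (5 - (-1)·1.5000 - (-3)·1.2857) / (8) = 1.2946
  w = (-6 - (4)·1.5000 - (-1)·1.1250) / (-7) = 1.5536

(1.5536, 1.2946, 1.5536)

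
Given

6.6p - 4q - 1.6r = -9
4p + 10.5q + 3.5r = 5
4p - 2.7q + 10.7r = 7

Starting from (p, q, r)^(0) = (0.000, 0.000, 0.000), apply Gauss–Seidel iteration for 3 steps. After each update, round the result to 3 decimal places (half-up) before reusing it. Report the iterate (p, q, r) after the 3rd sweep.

Iteration 1:
  p = (-9 - (-4)·0.000 - (-1.6)·0.000) / (6.6) = -1.364
  q = (5 - (4)·-1.364 - (3.5)·0.000) / (10.5) = 0.996
  r = (7 - (4)·-1.364 - (-2.7)·0.996) / (10.7) = 1.415
Iteration 2:
  p = (-9 - (-4)·0.996 - (-1.6)·1.415) / (6.6) = -0.417
  q = (5 - (4)·-0.417 - (3.5)·1.415) / (10.5) = 0.163
  r = (7 - (4)·-0.417 - (-2.7)·0.163) / (10.7) = 0.851
Iteration 3:
  p = (-9 - (-4)·0.163 - (-1.6)·0.851) / (6.6) = -1.059
  q = (5 - (4)·-1.059 - (3.5)·0.851) / (10.5) = 0.596
  r = (7 - (4)·-1.059 - (-2.7)·0.596) / (10.7) = 1.200

(-1.059, 0.596, 1.200)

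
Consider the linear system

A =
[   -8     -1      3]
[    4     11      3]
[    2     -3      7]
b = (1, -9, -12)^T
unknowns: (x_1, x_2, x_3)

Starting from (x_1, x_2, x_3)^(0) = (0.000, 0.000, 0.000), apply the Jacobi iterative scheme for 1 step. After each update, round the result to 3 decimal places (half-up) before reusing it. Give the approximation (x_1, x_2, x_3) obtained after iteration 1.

(-0.125, -0.818, -1.714)

Iteration 1:
  x_1 = (1 - (-1)·0.000 - (3)·0.000) / (-8) = -0.125
  x_2 = (-9 - (4)·0.000 - (3)·0.000) / (11) = -0.818
  x_3 = (-12 - (2)·0.000 - (-3)·0.000) / (7) = -1.714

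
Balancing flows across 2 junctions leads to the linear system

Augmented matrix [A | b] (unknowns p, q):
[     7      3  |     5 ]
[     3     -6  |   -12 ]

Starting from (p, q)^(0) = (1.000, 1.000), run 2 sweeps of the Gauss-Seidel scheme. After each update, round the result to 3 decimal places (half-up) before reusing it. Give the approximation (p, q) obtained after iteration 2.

Iteration 1:
  p = (5 - (3)·1.000) / (7) = 0.286
  q = (-12 - (3)·0.286) / (-6) = 2.143
Iteration 2:
  p = (5 - (3)·2.143) / (7) = -0.204
  q = (-12 - (3)·-0.204) / (-6) = 1.898

(-0.204, 1.898)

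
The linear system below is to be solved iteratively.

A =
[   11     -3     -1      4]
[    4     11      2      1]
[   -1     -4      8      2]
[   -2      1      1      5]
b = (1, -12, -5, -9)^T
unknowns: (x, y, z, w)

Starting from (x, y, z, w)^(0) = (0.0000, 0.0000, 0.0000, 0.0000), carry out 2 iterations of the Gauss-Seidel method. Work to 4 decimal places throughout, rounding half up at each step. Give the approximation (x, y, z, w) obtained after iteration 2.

Iteration 1:
  x = (1 - (-3)·0.0000 - (-1)·0.0000 - (4)·0.0000) / (11) = 0.0909
  y = (-12 - (4)·0.0909 - (2)·0.0000 - (1)·0.0000) / (11) = -1.1240
  z = (-5 - (-1)·0.0909 - (-4)·-1.1240 - (2)·0.0000) / (8) = -1.1756
  w = (-9 - (-2)·0.0909 - (1)·-1.1240 - (1)·-1.1756) / (5) = -1.3037
Iteration 2:
  x = (1 - (-3)·-1.1240 - (-1)·-1.1756 - (4)·-1.3037) / (11) = 0.1516
  y = (-12 - (4)·0.1516 - (2)·-1.1756 - (1)·-1.3037) / (11) = -0.8138
  z = (-5 - (-1)·0.1516 - (-4)·-0.8138 - (2)·-1.3037) / (8) = -0.6870
  w = (-9 - (-2)·0.1516 - (1)·-0.8138 - (1)·-0.6870) / (5) = -1.4392

(0.1516, -0.8138, -0.6870, -1.4392)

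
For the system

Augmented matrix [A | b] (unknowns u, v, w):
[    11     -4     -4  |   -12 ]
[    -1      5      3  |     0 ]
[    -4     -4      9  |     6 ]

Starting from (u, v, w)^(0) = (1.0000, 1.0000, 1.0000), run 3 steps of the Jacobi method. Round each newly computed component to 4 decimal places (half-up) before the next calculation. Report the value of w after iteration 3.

Iteration 1:
  u = (-12 - (-4)·1.0000 - (-4)·1.0000) / (11) = -0.3636
  v = (0 - (-1)·1.0000 - (3)·1.0000) / (5) = -0.4000
  w = (6 - (-4)·1.0000 - (-4)·1.0000) / (9) = 1.5556
Iteration 2:
  u = (-12 - (-4)·-0.4000 - (-4)·1.5556) / (11) = -0.6707
  v = (0 - (-1)·-0.3636 - (3)·1.5556) / (5) = -1.0061
  w = (6 - (-4)·-0.3636 - (-4)·-0.4000) / (9) = 0.3273
Iteration 3:
  u = (-12 - (-4)·-1.0061 - (-4)·0.3273) / (11) = -1.3377
  v = (0 - (-1)·-0.6707 - (3)·0.3273) / (5) = -0.3305
  w = (6 - (-4)·-0.6707 - (-4)·-1.0061) / (9) = -0.0786

-0.0786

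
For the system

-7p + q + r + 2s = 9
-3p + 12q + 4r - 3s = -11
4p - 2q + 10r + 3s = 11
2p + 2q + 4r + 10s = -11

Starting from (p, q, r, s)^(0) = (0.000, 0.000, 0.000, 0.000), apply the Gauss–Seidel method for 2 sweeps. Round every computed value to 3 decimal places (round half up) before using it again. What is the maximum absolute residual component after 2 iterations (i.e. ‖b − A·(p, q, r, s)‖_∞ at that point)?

Iteration 1:
  p = (9 - (1)·0.000 - (1)·0.000 - (2)·0.000) / (-7) = -1.286
  q = (-11 - (-3)·-1.286 - (4)·0.000 - (-3)·0.000) / (12) = -1.238
  r = (11 - (4)·-1.286 - (-2)·-1.238 - (3)·0.000) / (10) = 1.367
  s = (-11 - (2)·-1.286 - (2)·-1.238 - (4)·1.367) / (10) = -1.142
Iteration 2:
  p = (9 - (1)·-1.238 - (1)·1.367 - (2)·-1.142) / (-7) = -1.594
  q = (-11 - (-3)·-1.594 - (4)·1.367 - (-3)·-1.142) / (12) = -2.056
  r = (11 - (4)·-1.594 - (-2)·-2.056 - (3)·-1.142) / (10) = 1.669
  s = (-11 - (2)·-1.594 - (2)·-2.056 - (4)·1.669) / (10) = -1.038
Residual b − A·x = (0.305, -0.900, -0.312, 0.004); ∞-norm = 0.900

0.900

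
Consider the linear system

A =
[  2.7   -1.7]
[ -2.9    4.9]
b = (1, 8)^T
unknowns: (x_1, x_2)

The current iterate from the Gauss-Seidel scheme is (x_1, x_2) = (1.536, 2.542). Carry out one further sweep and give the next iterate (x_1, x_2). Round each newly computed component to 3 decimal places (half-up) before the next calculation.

One sweep:
  x_1 = (1 - (-1.7)·2.542) / (2.7) = 1.971
  x_2 = (8 - (-2.9)·1.971) / (4.9) = 2.799

(1.971, 2.799)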